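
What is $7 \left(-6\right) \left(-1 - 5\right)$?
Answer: $252$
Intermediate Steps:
$7 \left(-6\right) \left(-1 - 5\right) = - 42 \left(-1 - 5\right) = \left(-42\right) \left(-6\right) = 252$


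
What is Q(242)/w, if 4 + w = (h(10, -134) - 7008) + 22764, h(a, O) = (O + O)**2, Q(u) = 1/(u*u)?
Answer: 1/5128800864 ≈ 1.9498e-10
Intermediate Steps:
Q(u) = u**(-2)
h(a, O) = 4*O**2 (h(a, O) = (2*O)**2 = 4*O**2)
w = 87576 (w = -4 + ((4*(-134)**2 - 7008) + 22764) = -4 + ((4*17956 - 7008) + 22764) = -4 + ((71824 - 7008) + 22764) = -4 + (64816 + 22764) = -4 + 87580 = 87576)
Q(242)/w = 1/(242**2*87576) = (1/58564)*(1/87576) = 1/5128800864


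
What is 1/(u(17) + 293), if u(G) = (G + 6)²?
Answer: 1/822 ≈ 0.0012165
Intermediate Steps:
u(G) = (6 + G)²
1/(u(17) + 293) = 1/((6 + 17)² + 293) = 1/(23² + 293) = 1/(529 + 293) = 1/822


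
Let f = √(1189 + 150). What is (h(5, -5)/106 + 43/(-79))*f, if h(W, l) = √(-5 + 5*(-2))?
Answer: √1339*(-4558 + 79*I*√15)/8374 ≈ -19.917 + 1.337*I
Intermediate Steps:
h(W, l) = I*√15 (h(W, l) = √(-5 - 10) = √(-15) = I*√15)
f = √1339 ≈ 36.592
(h(5, -5)/106 + 43/(-79))*f = ((I*√15)/106 + 43/(-79))*√1339 = ((I*√15)*(1/106) + 43*(-1/79))*√1339 = (I*√15/106 - 43/79)*√1339 = (-43/79 + I*√15/106)*√1339 = √1339*(-43/79 + I*√15/106)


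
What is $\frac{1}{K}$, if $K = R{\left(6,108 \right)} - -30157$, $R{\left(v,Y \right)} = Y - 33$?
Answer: $\frac{1}{30232} \approx 3.3078 \cdot 10^{-5}$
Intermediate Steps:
$R{\left(v,Y \right)} = -33 + Y$
$K = 30232$ ($K = \left(-33 + 108\right) - -30157 = 75 + 30157 = 30232$)
$\frac{1}{K} = \frac{1}{30232}$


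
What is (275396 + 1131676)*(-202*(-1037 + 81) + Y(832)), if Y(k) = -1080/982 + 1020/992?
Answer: 4135886457993084/15221 ≈ 2.7172e+11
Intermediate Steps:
Y(k) = -8715/121768 (Y(k) = -1080*1/982 + 1020*(1/992) = -540/491 + 255/248 = -8715/121768)
(275396 + 1131676)*(-202*(-1037 + 81) + Y(832)) = (275396 + 1131676)*(-202*(-1037 + 81) - 8715/121768) = 1407072*(-202*(-956) - 8715/121768) = 1407072*(193112 - 8715/121768) = 1407072*(23514853301/121768) = 4135886457993084/15221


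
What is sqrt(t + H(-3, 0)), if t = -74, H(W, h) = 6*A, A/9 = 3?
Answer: 2*sqrt(22) ≈ 9.3808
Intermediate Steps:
A = 27 (A = 9*3 = 27)
H(W, h) = 162 (H(W, h) = 6*27 = 162)
sqrt(t + H(-3, 0)) = sqrt(-74 + 162) = sqrt(88) = 2*sqrt(22)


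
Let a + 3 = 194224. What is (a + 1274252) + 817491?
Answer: 2285964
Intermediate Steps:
a = 194221 (a = -3 + 194224 = 194221)
(a + 1274252) + 817491 = (194221 + 1274252) + 817491 = 1468473 + 817491 = 2285964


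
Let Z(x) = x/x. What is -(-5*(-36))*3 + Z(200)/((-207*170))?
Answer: -19002601/35190 ≈ -540.00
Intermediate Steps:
Z(x) = 1
-(-5*(-36))*3 + Z(200)/((-207*170)) = -(-5*(-36))*3 + 1/(-207*170) = -180*3 + 1/(-35190) = -1*540 + 1*(-1/35190) = -540 - 1/35190 = -19002601/35190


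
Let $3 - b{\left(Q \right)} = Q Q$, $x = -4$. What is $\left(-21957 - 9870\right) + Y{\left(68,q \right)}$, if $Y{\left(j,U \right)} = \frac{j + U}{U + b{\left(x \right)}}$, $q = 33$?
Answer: $- \frac{636439}{20} \approx -31822.0$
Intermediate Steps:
$b{\left(Q \right)} = 3 - Q^{2}$ ($b{\left(Q \right)} = 3 - Q Q = 3 - Q^{2}$)
$Y{\left(j,U \right)} = \frac{U + j}{-13 + U}$ ($Y{\left(j,U \right)} = \frac{j + U}{U + \left(3 - \left(-4\right)^{2}\right)} = \frac{U + j}{U + \left(3 - 16\right)} = \frac{U + j}{U - 13} = \frac{U + j}{-13 + U}$)
$\left(-21957 - 9870\right) + Y{\left(68,q \right)} = \left(-21957 - 9870\right) + \frac{33 + 68}{-13 + 33} = -31827 + \frac{1}{20} \cdot 101 = -31827 + \frac{101}{20} = - \frac{636439}{20}$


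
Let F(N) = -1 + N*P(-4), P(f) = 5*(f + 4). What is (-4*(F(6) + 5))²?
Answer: 256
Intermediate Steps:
P(f) = 20 + 5*f (P(f) = 5*(4 + f) = 20 + 5*f)
F(N) = -1 (F(N) = -1 + N*(20 + 5*(-4)) = -1 + N*(20 - 20) = -1 + N*0 = -1 + 0 = -1)
(-4*(F(6) + 5))² = (-4*(-1 + 5))² = (-4*4)² = (-16)² = 256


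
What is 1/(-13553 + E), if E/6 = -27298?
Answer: -1/177341 ≈ -5.6389e-6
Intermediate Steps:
E = -163788 (E = 6*(-27298) = -163788)
1/(-13553 + E) = 1/(-13553 - 163788) = 1/(-177341) = -1/177341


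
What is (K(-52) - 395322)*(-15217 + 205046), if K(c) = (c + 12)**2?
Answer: -74739853538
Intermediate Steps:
K(c) = (12 + c)**2
(K(-52) - 395322)*(-15217 + 205046) = ((12 - 52)**2 - 395322)*(-15217 + 205046) = ((-40)**2 - 395322)*189829 = (1600 - 395322)*189829 = -393722*189829 = -74739853538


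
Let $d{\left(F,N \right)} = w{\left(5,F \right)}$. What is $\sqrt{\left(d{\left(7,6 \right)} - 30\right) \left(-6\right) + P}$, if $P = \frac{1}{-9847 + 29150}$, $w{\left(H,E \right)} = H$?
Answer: $\frac{\sqrt{55890890653}}{19303} \approx 12.247$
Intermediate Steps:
$d{\left(F,N \right)} = 5$
$P = \frac{1}{19303} \approx 5.1805 \cdot 10^{-5}$
$\sqrt{\left(d{\left(7,6 \right)} - 30\right) \left(-6\right) + P} = \sqrt{\left(5 - 30\right) \left(-6\right) + \frac{1}{19303}} = \sqrt{\left(-25\right) \left(-6\right) + \frac{1}{19303}} = \sqrt{150 + \frac{1}{19303}} = \sqrt{\frac{2895451}{19303}} = \frac{\sqrt{55890890653}}{19303}$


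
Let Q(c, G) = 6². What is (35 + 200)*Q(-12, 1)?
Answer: 8460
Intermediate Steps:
Q(c, G) = 36
(35 + 200)*Q(-12, 1) = (35 + 200)*36 = 235*36 = 8460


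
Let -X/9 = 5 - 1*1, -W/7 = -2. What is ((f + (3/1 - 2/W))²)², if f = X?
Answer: 2897022976/2401 ≈ 1.2066e+6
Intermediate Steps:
W = 14 (W = -7*(-2) = 14)
X = -36 (X = -9*(5 - 1*1) = -9*(5 - 1) = -9*4 = -36)
f = -36
((f + (3/1 - 2/W))²)² = ((-36 + (3/1 - 2/14))²)² = ((-36 + (3*1 - 2*1/14))²)² = ((-36 + (3 - ⅐))²)² = ((-36 + 20/7)²)² = ((-232/7)²)² = (53824/49)² = 2897022976/2401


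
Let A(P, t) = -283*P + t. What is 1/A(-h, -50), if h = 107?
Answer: 1/30231 ≈ 3.3079e-5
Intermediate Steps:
A(P, t) = t - 283*P
1/A(-h, -50) = 1/(-50 - (-283)*107) = 1/(-50 - 283*(-107)) = 1/(-50 + 30281) = 1/30231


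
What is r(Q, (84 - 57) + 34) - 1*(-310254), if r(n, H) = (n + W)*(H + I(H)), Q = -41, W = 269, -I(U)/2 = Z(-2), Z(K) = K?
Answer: 325074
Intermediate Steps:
I(U) = 4 (I(U) = -2*(-2) = 4)
r(n, H) = (4 + H)*(269 + n) (r(n, H) = (n + 269)*(H + 4) = (269 + n)*(4 + H) = (4 + H)*(269 + n))
r(Q, (84 - 57) + 34) - 1*(-310254) = (1076 + 4*(-41) + 269*((84 - 57) + 34) + ((84 - 57) + 34)*(-41)) - 1*(-310254) = (1076 - 164 + 269*(27 + 34) + (27 + 34)*(-41)) + 310254 = (1076 - 164 + 269*61 + 61*(-41)) + 310254 = (1076 - 164 + 16409 - 2501) + 310254 = 14820 + 310254 = 325074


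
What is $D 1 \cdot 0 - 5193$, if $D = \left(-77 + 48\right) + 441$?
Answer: $-5193$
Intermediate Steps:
$D = 412$ ($D = -29 + 441 = 412$)
$D 1 \cdot 0 - 5193 = 412 \cdot 1 \cdot 0 - 5193 = 412 \cdot 0 - 5193 = 0 - 5193 = -5193$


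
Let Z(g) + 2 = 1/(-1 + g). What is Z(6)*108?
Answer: -972/5 ≈ -194.40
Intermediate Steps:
Z(g) = -2 + 1/(-1 + g)
Z(6)*108 = ((3 - 2*6)/(-1 + 6))*108 = ((3 - 12)/5)*108 = ((⅕)*(-9))*108 = -9/5*108 = -972/5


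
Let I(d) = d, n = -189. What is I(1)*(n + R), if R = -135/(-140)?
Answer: -5265/28 ≈ -188.04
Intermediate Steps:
R = 27/28 (R = -135*(-1/140) = 27/28 ≈ 0.96429)
I(1)*(n + R) = 1*(-189 + 27/28) = 1*(-5265/28) = -5265/28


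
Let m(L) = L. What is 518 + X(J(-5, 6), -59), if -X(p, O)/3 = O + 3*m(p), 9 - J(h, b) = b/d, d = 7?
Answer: 4352/7 ≈ 621.71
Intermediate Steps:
J(h, b) = 9 - b/7
X(p, O) = -9*p - 3*O (X(p, O) = -3*(O + 3*p) = -9*p - 3*O)
518 + X(J(-5, 6), -59) = 518 + (-9*(9 - ⅐*6) - 3*(-59)) = 518 + (-9*(9 - 6/7) + 177) = 518 + (-9*57/7 + 177) = 518 + (-513/7 + 177) = 518 + 726/7 = 4352/7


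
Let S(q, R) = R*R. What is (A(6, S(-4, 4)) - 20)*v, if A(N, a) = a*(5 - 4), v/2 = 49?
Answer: -392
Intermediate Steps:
S(q, R) = R²
v = 98 (v = 2*49 = 98)
A(N, a) = a (A(N, a) = a*1 = a)
(A(6, S(-4, 4)) - 20)*v = (4² - 20)*98 = (16 - 20)*98 = -4*98 = -392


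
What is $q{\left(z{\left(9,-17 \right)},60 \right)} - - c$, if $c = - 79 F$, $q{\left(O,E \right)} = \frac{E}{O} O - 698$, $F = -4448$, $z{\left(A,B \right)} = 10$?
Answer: $350754$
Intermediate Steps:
$q{\left(O,E \right)} = -698 + E$ ($q{\left(O,E \right)} = E - 698 = -698 + E$)
$c = 351392$ ($c = \left(-79\right) \left(-4448\right) = 351392$)
$q{\left(z{\left(9,-17 \right)},60 \right)} - - c = \left(-698 + 60\right) - \left(-1\right) 351392 = -638 - -351392 = -638 + 351392 = 350754$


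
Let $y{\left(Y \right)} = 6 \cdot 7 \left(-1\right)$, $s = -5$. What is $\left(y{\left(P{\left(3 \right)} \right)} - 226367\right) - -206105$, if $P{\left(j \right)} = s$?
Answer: $-20304$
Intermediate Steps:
$P{\left(j \right)} = -5$
$y{\left(Y \right)} = -42$ ($y{\left(Y \right)} = 42 \left(-1\right) = -42$)
$\left(y{\left(P{\left(3 \right)} \right)} - 226367\right) - -206105 = \left(-42 - 226367\right) - -206105 = -226409 + 206105 = -20304$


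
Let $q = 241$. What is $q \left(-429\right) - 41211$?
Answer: $-144600$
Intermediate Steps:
$q \left(-429\right) - 41211 = 241 \left(-429\right) - 41211 = -103389 - 41211 = -144600$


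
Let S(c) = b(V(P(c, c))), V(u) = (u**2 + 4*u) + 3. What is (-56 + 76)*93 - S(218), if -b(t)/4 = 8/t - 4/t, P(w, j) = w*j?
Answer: 4201220455516/2258720675 ≈ 1860.0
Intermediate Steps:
P(w, j) = j*w
V(u) = 3 + u**2 + 4*u
b(t) = -16/t (b(t) = -4*(8/t - 4/t) = -16/t)
S(c) = -16/(3 + c**4 + 4*c**2) (S(c) = -16/(3 + (c*c)**2 + 4*(c*c)) = -16/(3 + (c**2)**2 + 4*c**2) = -16/(3 + c**4 + 4*c**2))
(-56 + 76)*93 - S(218) = (-56 + 76)*93 - (-16)/(3 + 218**4 + 4*218**2) = 20*93 - (-16)/(3 + 2258530576 + 4*47524) = 1860 - (-16)/(3 + 2258530576 + 190096) = 1860 - (-16)/2258720675 = 1860 - 1*(-16/2258720675) = 1860 + 16/2258720675 = 4201220455516/2258720675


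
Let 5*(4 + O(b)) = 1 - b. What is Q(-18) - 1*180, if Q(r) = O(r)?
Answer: -901/5 ≈ -180.20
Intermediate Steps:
O(b) = -19/5 - b/5 (O(b) = -4 + (1 - b)/5 = -4 + (⅕ - b/5) = -19/5 - b/5)
Q(r) = -19/5 - r/5
Q(-18) - 1*180 = (-19/5 - ⅕*(-18)) - 1*180 = (-19/5 + 18/5) - 180 = -⅕ - 180 = -901/5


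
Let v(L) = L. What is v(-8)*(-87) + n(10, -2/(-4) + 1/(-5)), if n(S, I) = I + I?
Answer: 3483/5 ≈ 696.60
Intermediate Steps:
n(S, I) = 2*I
v(-8)*(-87) + n(10, -2/(-4) + 1/(-5)) = -8*(-87) + 2*(-2/(-4) + 1/(-5)) = 696 + 2*(-2*(-¼) + 1*(-⅕)) = 696 + 2*(½ - ⅕) = 696 + 2*(3/10) = 696 + ⅗ = 3483/5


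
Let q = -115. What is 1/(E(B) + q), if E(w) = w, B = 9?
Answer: -1/106 ≈ -0.0094340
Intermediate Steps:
1/(E(B) + q) = 1/(9 - 115) = 1/(-106) = -1/106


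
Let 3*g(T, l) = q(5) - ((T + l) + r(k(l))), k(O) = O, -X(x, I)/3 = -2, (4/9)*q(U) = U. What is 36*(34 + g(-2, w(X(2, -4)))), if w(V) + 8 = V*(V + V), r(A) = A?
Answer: -153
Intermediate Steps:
q(U) = 9*U/4
X(x, I) = 6 (X(x, I) = -3*(-2) = 6)
w(V) = -8 + 2*V² (w(V) = -8 + V*(V + V) = -8 + V*(2*V) = -8 + 2*V²)
g(T, l) = 15/4 - 2*l/3 - T/3 (g(T, l) = ((9/4)*5 - ((T + l) + l))/3 = (45/4 - (T + 2*l))/3 = (45/4 + (-T - 2*l))/3 = (45/4 - T - 2*l)/3 = 15/4 - 2*l/3 - T/3)
36*(34 + g(-2, w(X(2, -4)))) = 36*(34 + (15/4 - 2*(-8 + 2*6²)/3 - ⅓*(-2))) = 36*(34 + (15/4 - 2*(-8 + 2*36)/3 + ⅔)) = 36*(34 + (15/4 - 2*(-8 + 72)/3 + ⅔)) = 36*(34 + (15/4 - ⅔*64 + ⅔)) = 36*(34 + (15/4 - 128/3 + ⅔)) = 36*(34 - 153/4) = 36*(-17/4) = -153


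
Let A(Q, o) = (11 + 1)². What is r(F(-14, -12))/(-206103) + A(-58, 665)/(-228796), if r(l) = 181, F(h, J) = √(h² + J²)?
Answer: -17772727/11788885497 ≈ -0.0015076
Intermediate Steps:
F(h, J) = √(J² + h²)
A(Q, o) = 144 (A(Q, o) = 12² = 144)
r(F(-14, -12))/(-206103) + A(-58, 665)/(-228796) = 181/(-206103) + 144/(-228796) = 181*(-1/206103) + 144*(-1/228796) = -181/206103 - 36/57199 = -17772727/11788885497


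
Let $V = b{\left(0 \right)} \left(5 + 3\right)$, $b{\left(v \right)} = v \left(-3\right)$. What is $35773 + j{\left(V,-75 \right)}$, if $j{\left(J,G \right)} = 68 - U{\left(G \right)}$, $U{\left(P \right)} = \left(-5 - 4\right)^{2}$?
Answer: $35760$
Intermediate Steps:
$b{\left(v \right)} = - 3 v$
$V = 0$ ($V = \left(-3\right) 0 \left(5 + 3\right) = 0 \cdot 8 = 0$)
$U{\left(P \right)} = 81$ ($U{\left(P \right)} = \left(-9\right)^{2} = 81$)
$j{\left(J,G \right)} = -13$ ($j{\left(J,G \right)} = 68 - 81 = -13$)
$35773 + j{\left(V,-75 \right)} = 35773 - 13 = 35760$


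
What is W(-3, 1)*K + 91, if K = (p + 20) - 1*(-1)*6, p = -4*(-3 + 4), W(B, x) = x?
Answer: 113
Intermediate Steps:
p = -4 (p = -4*1 = -4)
K = 22 (K = (-4 + 20) - 1*(-1)*6 = 16 + 1*6 = 16 + 6 = 22)
W(-3, 1)*K + 91 = 1*22 + 91 = 22 + 91 = 113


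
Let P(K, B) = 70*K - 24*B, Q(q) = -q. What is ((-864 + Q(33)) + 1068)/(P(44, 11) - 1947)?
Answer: 171/869 ≈ 0.19678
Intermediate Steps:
P(K, B) = -24*B + 70*K
((-864 + Q(33)) + 1068)/(P(44, 11) - 1947) = ((-864 - 1*33) + 1068)/((-24*11 + 70*44) - 1947) = ((-864 - 33) + 1068)/((-264 + 3080) - 1947) = (-897 + 1068)/(2816 - 1947) = 171/869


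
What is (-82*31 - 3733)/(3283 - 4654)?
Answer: 6275/1371 ≈ 4.5770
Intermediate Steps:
(-82*31 - 3733)/(3283 - 4654) = (-2542 - 3733)/(-1371) = -6275*(-1/1371) = 6275/1371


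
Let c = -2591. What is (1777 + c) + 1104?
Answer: 290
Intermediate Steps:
(1777 + c) + 1104 = (1777 - 2591) + 1104 = -814 + 1104 = 290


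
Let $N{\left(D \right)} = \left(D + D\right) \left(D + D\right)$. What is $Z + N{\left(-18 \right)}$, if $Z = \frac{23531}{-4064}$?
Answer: $\frac{5243413}{4064} \approx 1290.2$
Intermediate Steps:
$N{\left(D \right)} = 4 D^{2}$ ($N{\left(D \right)} = 2 D 2 D = 4 D^{2}$)
$Z = - \frac{23531}{4064}$ ($Z = 23531 \left(- \frac{1}{4064}\right) = - \frac{23531}{4064} \approx -5.7901$)
$Z + N{\left(-18 \right)} = - \frac{23531}{4064} + 4 \left(-18\right)^{2} = - \frac{23531}{4064} + 4 \cdot 324 = - \frac{23531}{4064} + 1296 = \frac{5243413}{4064}$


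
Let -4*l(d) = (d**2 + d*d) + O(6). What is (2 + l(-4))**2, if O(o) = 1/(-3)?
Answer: 5041/144 ≈ 35.007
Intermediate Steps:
O(o) = -1/3
l(d) = 1/12 - d**2/2 (l(d) = -((d**2 + d*d) - 1/3)/4 = -((d**2 + d**2) - 1/3)/4 = -(2*d**2 - 1/3)/4 = -(-1/3 + 2*d**2)/4 = 1/12 - d**2/2)
(2 + l(-4))**2 = (2 + (1/12 - 1/2*(-4)**2))**2 = (2 + (1/12 - 1/2*16))**2 = (2 + (1/12 - 8))**2 = (2 - 95/12)**2 = (-71/12)**2 = 5041/144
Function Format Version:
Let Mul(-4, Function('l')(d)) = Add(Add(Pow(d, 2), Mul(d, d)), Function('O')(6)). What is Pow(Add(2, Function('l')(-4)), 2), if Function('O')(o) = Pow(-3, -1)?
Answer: Rational(5041, 144) ≈ 35.007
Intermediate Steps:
Function('O')(o) = Rational(-1, 3)
Function('l')(d) = Add(Rational(1, 12), Mul(Rational(-1, 2), Pow(d, 2))) (Function('l')(d) = Mul(Rational(-1, 4), Add(Add(Pow(d, 2), Mul(d, d)), Rational(-1, 3))) = Mul(Rational(-1, 4), Add(Add(Pow(d, 2), Pow(d, 2)), Rational(-1, 3))) = Mul(Rational(-1, 4), Add(Mul(2, Pow(d, 2)), Rational(-1, 3))) = Mul(Rational(-1, 4), Add(Rational(-1, 3), Mul(2, Pow(d, 2)))) = Add(Rational(1, 12), Mul(Rational(-1, 2), Pow(d, 2))))
Pow(Add(2, Function('l')(-4)), 2) = Pow(Add(2, Add(Rational(1, 12), Mul(Rational(-1, 2), Pow(-4, 2)))), 2) = Pow(Add(2, Add(Rational(1, 12), Mul(Rational(-1, 2), 16))), 2) = Pow(Add(2, Add(Rational(1, 12), -8)), 2) = Pow(Add(2, Rational(-95, 12)), 2) = Pow(Rational(-71, 12), 2) = Rational(5041, 144)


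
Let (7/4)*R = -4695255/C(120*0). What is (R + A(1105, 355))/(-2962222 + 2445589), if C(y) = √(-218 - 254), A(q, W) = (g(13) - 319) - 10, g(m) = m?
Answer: 316/516633 - 1565085*I*√118/71123143 ≈ 0.00061165 - 0.23904*I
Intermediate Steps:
A(q, W) = -316 (A(q, W) = (13 - 319) - 10 = -306 - 10 = -316)
C(y) = 2*I*√118 (C(y) = √(-472) = 2*I*√118)
R = 4695255*I*√118/413 (R = 4*(-4695255*(-I*√118/236))/7 = 4*(-(-4695255)*I*√118/236)/7 = 4*(4695255*I*√118/236)/7 = 4695255*I*√118/413 ≈ 1.235e+5*I)
(R + A(1105, 355))/(-2962222 + 2445589) = (4695255*I*√118/413 - 316)/(-2962222 + 2445589) = (-316 + 4695255*I*√118/413)/(-516633) = (-316 + 4695255*I*√118/413)*(-1/516633) = 316/516633 - 1565085*I*√118/71123143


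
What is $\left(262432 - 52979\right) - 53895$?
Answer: $155558$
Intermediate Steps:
$\left(262432 - 52979\right) - 53895 = 209453 - 53895 = 155558$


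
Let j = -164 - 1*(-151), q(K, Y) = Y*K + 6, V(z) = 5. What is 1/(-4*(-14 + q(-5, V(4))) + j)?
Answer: 1/119 ≈ 0.0084034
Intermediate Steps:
q(K, Y) = 6 + K*Y (q(K, Y) = K*Y + 6 = 6 + K*Y)
j = -13 (j = -164 + 151 = -13)
1/(-4*(-14 + q(-5, V(4))) + j) = 1/(-4*(-14 + (6 - 5*5)) - 13) = 1/(-4*(-14 + (6 - 25)) - 13) = 1/(-4*(-14 - 19) - 13) = 1/(-4*(-33) - 13) = 1/(132 - 13) = 1/119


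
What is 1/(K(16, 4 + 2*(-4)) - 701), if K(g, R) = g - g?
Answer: -1/701 ≈ -0.0014265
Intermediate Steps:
K(g, R) = 0
1/(K(16, 4 + 2*(-4)) - 701) = 1/(0 - 701) = 1/(-701) = -1/701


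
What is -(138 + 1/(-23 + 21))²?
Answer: -75625/4 ≈ -18906.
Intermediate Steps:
-(138 + 1/(-23 + 21))² = -(138 + 1/(-2))² = -(138 - ½)² = -(275/2)² = -1*75625/4 = -75625/4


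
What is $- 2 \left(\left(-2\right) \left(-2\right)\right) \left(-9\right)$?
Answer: $72$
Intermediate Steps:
$- 2 \left(\left(-2\right) \left(-2\right)\right) \left(-9\right) = \left(-2\right) 4 \left(-9\right) = \left(-8\right) \left(-9\right) = 72$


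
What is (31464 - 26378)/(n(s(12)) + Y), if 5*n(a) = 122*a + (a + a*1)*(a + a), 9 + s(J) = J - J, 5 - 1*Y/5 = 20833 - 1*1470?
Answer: -12715/242362 ≈ -0.052463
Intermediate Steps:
Y = -96790 (Y = 25 - 5*(20833 - 1*1470) = 25 - 5*(20833 - 1470) = 25 - 5*19363 = 25 - 96815 = -96790)
s(J) = -9 (s(J) = -9 + (J - J) = -9 + 0 = -9)
n(a) = 4*a²/5 + 122*a/5 (n(a) = (122*a + (a + a*1)*(a + a))/5 = (122*a + (a + a)*(2*a))/5 = (122*a + (2*a)*(2*a))/5 = (122*a + 4*a²)/5 = (4*a² + 122*a)/5 = 4*a²/5 + 122*a/5)
(31464 - 26378)/(n(s(12)) + Y) = (31464 - 26378)/((⅖)*(-9)*(61 + 2*(-9)) - 96790) = 5086/((⅖)*(-9)*(61 - 18) - 96790) = 5086/((⅖)*(-9)*43 - 96790) = 5086/(-774/5 - 96790) = 5086/(-484724/5) = 5086*(-5/484724) = -12715/242362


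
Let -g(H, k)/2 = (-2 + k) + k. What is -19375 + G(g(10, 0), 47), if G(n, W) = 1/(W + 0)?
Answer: -910624/47 ≈ -19375.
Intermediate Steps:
g(H, k) = 4 - 4*k (g(H, k) = -2*((-2 + k) + k) = -2*(-2 + 2*k) = 4 - 4*k)
G(n, W) = 1/W
-19375 + G(g(10, 0), 47) = -19375 + 1/47 = -910624/47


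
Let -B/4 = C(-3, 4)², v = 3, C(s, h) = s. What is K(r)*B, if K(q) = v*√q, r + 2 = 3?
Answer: -108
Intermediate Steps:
r = 1 (r = -2 + 3 = 1)
K(q) = 3*√q
B = -36 (B = -4*(-3)² = -4*9 = -36)
K(r)*B = (3*√1)*(-36) = (3*1)*(-36) = 3*(-36) = -108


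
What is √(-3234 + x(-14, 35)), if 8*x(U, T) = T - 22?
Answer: I*√51718/4 ≈ 56.854*I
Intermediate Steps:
x(U, T) = -11/4 + T/8 (x(U, T) = (T - 22)/8 = (-22 + T)/8 = -11/4 + T/8)
√(-3234 + x(-14, 35)) = √(-3234 + (-11/4 + (⅛)*35)) = √(-3234 + (-11/4 + 35/8)) = √(-3234 + 13/8) = √(-25859/8) = I*√51718/4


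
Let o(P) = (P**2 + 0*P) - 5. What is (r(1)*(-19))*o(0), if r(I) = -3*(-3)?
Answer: 855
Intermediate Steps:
r(I) = 9
o(P) = -5 + P**2 (o(P) = (P**2 + 0) - 5 = P**2 - 5 = -5 + P**2)
(r(1)*(-19))*o(0) = (9*(-19))*(-5 + 0**2) = -171*(-5 + 0) = -171*(-5) = 855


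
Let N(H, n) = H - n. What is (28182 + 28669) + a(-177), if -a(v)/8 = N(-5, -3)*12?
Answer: 57043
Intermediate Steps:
a(v) = 192 (a(v) = -8*(-5 - 1*(-3))*12 = -8*(-5 + 3)*12 = -(-16)*12 = -8*(-24) = 192)
(28182 + 28669) + a(-177) = (28182 + 28669) + 192 = 56851 + 192 = 57043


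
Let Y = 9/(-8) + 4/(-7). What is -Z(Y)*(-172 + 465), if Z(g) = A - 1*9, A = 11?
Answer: -586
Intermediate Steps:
Y = -95/56 (Y = 9*(-⅛) + 4*(-⅐) = -9/8 - 4/7 = -95/56 ≈ -1.6964)
Z(g) = 2 (Z(g) = 11 - 1*9 = 11 - 9 = 2)
-Z(Y)*(-172 + 465) = -2*(-172 + 465) = -2*293 = -1*586 = -586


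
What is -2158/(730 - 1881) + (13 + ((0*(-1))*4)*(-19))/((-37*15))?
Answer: 1182727/638805 ≈ 1.8515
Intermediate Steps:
-2158/(730 - 1881) + (13 + ((0*(-1))*4)*(-19))/((-37*15)) = -2158/(-1151) + (13 + (0*4)*(-19))/(-555) = -2158*(-1/1151) + (13 + 0*(-19))*(-1/555) = 2158/1151 + (13 + 0)*(-1/555) = 2158/1151 + 13*(-1/555) = 2158/1151 - 13/555 = 1182727/638805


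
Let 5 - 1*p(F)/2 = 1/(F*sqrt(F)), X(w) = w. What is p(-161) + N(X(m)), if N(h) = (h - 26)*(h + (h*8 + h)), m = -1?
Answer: 280 - 2*I*sqrt(161)/25921 ≈ 280.0 - 0.00097902*I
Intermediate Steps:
N(h) = 10*h*(-26 + h) (N(h) = (-26 + h)*(h + (8*h + h)) = (-26 + h)*(h + 9*h) = (-26 + h)*(10*h) = 10*h*(-26 + h))
p(F) = 10 - 2/F**(3/2)
p(-161) + N(X(m)) = (10 - 2*I*sqrt(161)/25921) + 10*(-1)*(-26 - 1) = (10 - 2*I*sqrt(161)/25921) + 10*(-1)*(-27) = (10 - 2*I*sqrt(161)/25921) + 270 = 280 - 2*I*sqrt(161)/25921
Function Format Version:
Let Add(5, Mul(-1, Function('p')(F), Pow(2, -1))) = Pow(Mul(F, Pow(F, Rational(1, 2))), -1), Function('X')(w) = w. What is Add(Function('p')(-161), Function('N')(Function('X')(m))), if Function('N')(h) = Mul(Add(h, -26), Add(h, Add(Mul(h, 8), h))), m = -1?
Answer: Add(280, Mul(Rational(-2, 25921), I, Pow(161, Rational(1, 2)))) ≈ Add(280.00, Mul(-0.00097902, I))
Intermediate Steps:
Function('N')(h) = Mul(10, h, Add(-26, h)) (Function('N')(h) = Mul(Add(-26, h), Add(h, Add(Mul(8, h), h))) = Mul(Add(-26, h), Add(h, Mul(9, h))) = Mul(Add(-26, h), Mul(10, h)) = Mul(10, h, Add(-26, h)))
Function('p')(F) = Add(10, Mul(-2, Pow(F, Rational(-3, 2)))) (Function('p')(F) = Add(10, Mul(-2, Pow(Mul(F, Pow(F, Rational(1, 2))), -1))) = Add(10, Mul(-2, Pow(Pow(F, Rational(3, 2)), -1))) = Add(10, Mul(-2, Pow(F, Rational(-3, 2)))))
Add(Function('p')(-161), Function('N')(Function('X')(m))) = Add(Add(10, Mul(-2, Pow(-161, Rational(-3, 2)))), Mul(10, -1, Add(-26, -1))) = Add(Add(10, Mul(-2, Mul(Rational(1, 25921), I, Pow(161, Rational(1, 2))))), Mul(10, -1, -27)) = Add(Add(10, Mul(Rational(-2, 25921), I, Pow(161, Rational(1, 2)))), 270) = Add(280, Mul(Rational(-2, 25921), I, Pow(161, Rational(1, 2))))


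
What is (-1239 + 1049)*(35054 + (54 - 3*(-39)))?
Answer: -6692750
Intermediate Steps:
(-1239 + 1049)*(35054 + (54 - 3*(-39))) = -190*(35054 + (54 + 117)) = -190*(35054 + 171) = -190*35225 = -6692750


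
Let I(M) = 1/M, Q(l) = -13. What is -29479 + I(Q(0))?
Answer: -383228/13 ≈ -29479.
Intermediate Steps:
-29479 + I(Q(0)) = -29479 + 1/(-13) = -29479 - 1/13 = -383228/13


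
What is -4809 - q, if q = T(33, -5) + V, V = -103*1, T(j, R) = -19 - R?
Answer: -4692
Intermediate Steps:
V = -103
q = -117 (q = (-19 - 1*(-5)) - 103 = (-19 + 5) - 103 = -14 - 103 = -117)
-4809 - q = -4809 - 1*(-117) = -4809 + 117 = -4692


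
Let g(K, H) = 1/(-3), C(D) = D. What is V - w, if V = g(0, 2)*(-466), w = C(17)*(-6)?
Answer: 772/3 ≈ 257.33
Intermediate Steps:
g(K, H) = -1/3
w = -102 (w = 17*(-6) = -102)
V = 466/3 (V = -1/3*(-466) = 466/3 ≈ 155.33)
V - w = 466/3 - 1*(-102) = 466/3 + 102 = 772/3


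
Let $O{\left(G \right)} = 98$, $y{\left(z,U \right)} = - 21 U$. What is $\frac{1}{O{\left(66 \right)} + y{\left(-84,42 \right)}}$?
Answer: $- \frac{1}{784} \approx -0.0012755$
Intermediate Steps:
$\frac{1}{O{\left(66 \right)} + y{\left(-84,42 \right)}} = \frac{1}{98 - 882} = \frac{1}{-784} = - \frac{1}{784}$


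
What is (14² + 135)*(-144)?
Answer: -47664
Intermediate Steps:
(14² + 135)*(-144) = (196 + 135)*(-144) = 331*(-144) = -47664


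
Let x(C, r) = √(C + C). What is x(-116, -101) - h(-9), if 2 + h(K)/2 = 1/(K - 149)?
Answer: 317/79 + 2*I*√58 ≈ 4.0127 + 15.232*I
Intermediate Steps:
x(C, r) = √2*√C (x(C, r) = √(2*C) = √2*√C)
h(K) = -4 + 2/(-149 + K) (h(K) = -4 + 2/(K - 149) = -4 + 2/(-149 + K))
x(-116, -101) - h(-9) = √2*√(-116) - 2*(299 - 2*(-9))/(-149 - 9) = √2*(2*I*√29) - 2*(299 + 18)/(-158) = 2*I*√58 - 2*(-1)*317/158 = 2*I*√58 - 1*(-317/79) = 2*I*√58 + 317/79 = 317/79 + 2*I*√58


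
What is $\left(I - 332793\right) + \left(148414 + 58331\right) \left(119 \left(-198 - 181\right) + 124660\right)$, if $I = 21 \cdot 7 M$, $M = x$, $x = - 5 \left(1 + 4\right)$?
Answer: $16448088987$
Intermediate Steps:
$x = -25$ ($x = \left(-5\right) 5 = -25$)
$M = -25$
$I = -3675$ ($I = 21 \cdot 7 \left(-25\right) = 147 \left(-25\right) = -3675$)
$\left(I - 332793\right) + \left(148414 + 58331\right) \left(119 \left(-198 - 181\right) + 124660\right) = \left(-3675 - 332793\right) + \left(148414 + 58331\right) \left(119 \left(-198 - 181\right) + 124660\right) = -336468 + 206745 \left(119 \left(-379\right) + 124660\right) = -336468 + 206745 \left(-45101 + 124660\right) = -336468 + 206745 \cdot 79559 = -336468 + 16448425455 = 16448088987$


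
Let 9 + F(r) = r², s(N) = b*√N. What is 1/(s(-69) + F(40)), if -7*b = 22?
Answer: 77959/124066165 + 154*I*√69/124066165 ≈ 0.00062837 + 1.0311e-5*I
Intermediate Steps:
b = -22/7 (b = -⅐*22 = -22/7 ≈ -3.1429)
s(N) = -22*√N/7
F(r) = -9 + r²
1/(s(-69) + F(40)) = 1/(-22*I*√69/7 + (-9 + 40²)) = 1/(-22*I*√69/7 + (-9 + 1600)) = 1/(-22*I*√69/7 + 1591) = 1/(1591 - 22*I*√69/7)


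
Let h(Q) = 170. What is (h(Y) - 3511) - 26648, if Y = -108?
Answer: -29989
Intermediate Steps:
(h(Y) - 3511) - 26648 = (170 - 3511) - 26648 = -3341 - 26648 = -29989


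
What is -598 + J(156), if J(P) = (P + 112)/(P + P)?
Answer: -46577/78 ≈ -597.14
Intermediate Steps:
J(P) = (112 + P)/(2*P) (J(P) = (112 + P)/((2*P)) = (112 + P)*(1/(2*P)) = (112 + P)/(2*P))
-598 + J(156) = -598 + (½)*(112 + 156)/156 = -598 + (½)*(1/156)*268 = -598 + 67/78 = -46577/78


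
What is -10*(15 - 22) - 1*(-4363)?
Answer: 4433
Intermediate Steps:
-10*(15 - 22) - 1*(-4363) = -10*(-7) + 4363 = 70 + 4363 = 4433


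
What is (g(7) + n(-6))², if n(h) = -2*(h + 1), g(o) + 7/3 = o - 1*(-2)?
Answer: 2500/9 ≈ 277.78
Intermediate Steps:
g(o) = -⅓ + o (g(o) = -7/3 + (o - 1*(-2)) = -7/3 + (o + 2) = -7/3 + (2 + o) = -⅓ + o)
n(h) = -2 - 2*h (n(h) = -2*(1 + h) = -2 - 2*h)
(g(7) + n(-6))² = ((-⅓ + 7) + (-2 - 2*(-6)))² = (20/3 + (-2 + 12))² = (20/3 + 10)² = (50/3)² = 2500/9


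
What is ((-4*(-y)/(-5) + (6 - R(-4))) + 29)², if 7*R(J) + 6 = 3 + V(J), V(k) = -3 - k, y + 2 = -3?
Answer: 75625/49 ≈ 1543.4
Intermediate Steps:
y = -5 (y = -2 - 3 = -5)
R(J) = -6/7 - J/7 (R(J) = -6/7 + (3 + (-3 - J))/7 = -6/7 + (-J)/7 = -6/7 - J/7)
((-4*(-y)/(-5) + (6 - R(-4))) + 29)² = ((-4*(-1*(-5))/(-5) + (6 - (-6/7 - ⅐*(-4)))) + 29)² = ((-20*(-1)/5 + (6 - (-6/7 + 4/7))) + 29)² = ((-4*(-1) + (6 - 1*(-2/7))) + 29)² = ((4 + (6 + 2/7)) + 29)² = ((4 + 44/7) + 29)² = (72/7 + 29)² = (275/7)² = 75625/49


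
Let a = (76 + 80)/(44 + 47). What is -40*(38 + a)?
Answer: -11120/7 ≈ -1588.6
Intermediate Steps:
a = 12/7 (a = 156/91 = 156*(1/91) = 12/7 ≈ 1.7143)
-40*(38 + a) = -40*(38 + 12/7) = -40*278/7 = -11120/7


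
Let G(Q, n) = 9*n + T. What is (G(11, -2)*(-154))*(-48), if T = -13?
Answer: -229152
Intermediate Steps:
G(Q, n) = -13 + 9*n (G(Q, n) = 9*n - 13 = -13 + 9*n)
(G(11, -2)*(-154))*(-48) = ((-13 + 9*(-2))*(-154))*(-48) = ((-13 - 18)*(-154))*(-48) = -31*(-154)*(-48) = 4774*(-48) = -229152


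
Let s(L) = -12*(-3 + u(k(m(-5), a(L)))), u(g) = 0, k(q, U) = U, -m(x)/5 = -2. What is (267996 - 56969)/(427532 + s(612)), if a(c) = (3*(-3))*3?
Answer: 211027/427568 ≈ 0.49355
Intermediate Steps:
m(x) = 10 (m(x) = -5*(-2) = 10)
a(c) = -27 (a(c) = -9*3 = -27)
s(L) = 36 (s(L) = -12*(-3 + 0) = -12*(-3) = 36)
(267996 - 56969)/(427532 + s(612)) = (267996 - 56969)/(427532 + 36) = 211027/427568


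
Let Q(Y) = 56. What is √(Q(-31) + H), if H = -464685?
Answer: I*√464629 ≈ 681.64*I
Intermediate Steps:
√(Q(-31) + H) = √(56 - 464685) = √(-464629) = I*√464629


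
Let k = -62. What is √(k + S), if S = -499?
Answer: I*√561 ≈ 23.685*I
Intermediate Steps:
√(k + S) = √(-62 - 499) = √(-561) = I*√561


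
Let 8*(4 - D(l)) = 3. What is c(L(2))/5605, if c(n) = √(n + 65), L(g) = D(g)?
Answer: 3*√122/22420 ≈ 0.0014780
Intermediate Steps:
D(l) = 29/8 (D(l) = 4 - ⅛*3 = 4 - 3/8 = 29/8)
L(g) = 29/8
c(n) = √(65 + n)
c(L(2))/5605 = √(65 + 29/8)/5605 = √(549/8)*(1/5605) = (3*√122/4)*(1/5605) = 3*√122/22420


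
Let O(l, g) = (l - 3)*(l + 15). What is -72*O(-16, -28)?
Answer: -1368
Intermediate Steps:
O(l, g) = (-3 + l)*(15 + l)
-72*O(-16, -28) = -72*(-45 + (-16)² + 12*(-16)) = -72*(-45 + 256 - 192) = -72*19 = -1368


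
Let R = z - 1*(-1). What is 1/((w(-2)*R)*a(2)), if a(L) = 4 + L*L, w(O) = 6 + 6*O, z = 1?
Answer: -1/96 ≈ -0.010417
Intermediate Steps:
R = 2 (R = 1 - 1*(-1) = 1 + 1 = 2)
a(L) = 4 + L²
1/((w(-2)*R)*a(2)) = 1/(((6 + 6*(-2))*2)*(4 + 2²)) = 1/(((6 - 12)*2)*(4 + 4)) = 1/(-6*2*8) = 1/(-12*8) = 1/(-96) = -1/96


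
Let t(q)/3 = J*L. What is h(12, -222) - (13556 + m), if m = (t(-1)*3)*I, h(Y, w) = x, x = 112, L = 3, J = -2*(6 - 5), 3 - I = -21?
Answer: -12148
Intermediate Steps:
I = 24 (I = 3 - 1*(-21) = 3 + 21 = 24)
J = -2 (J = -2*1 = -2)
t(q) = -18 (t(q) = 3*(-2*3) = 3*(-6) = -18)
h(Y, w) = 112
m = -1296 (m = -18*3*24 = -54*24 = -1296)
h(12, -222) - (13556 + m) = 112 - (13556 - 1296) = 112 - 1*12260 = 112 - 12260 = -12148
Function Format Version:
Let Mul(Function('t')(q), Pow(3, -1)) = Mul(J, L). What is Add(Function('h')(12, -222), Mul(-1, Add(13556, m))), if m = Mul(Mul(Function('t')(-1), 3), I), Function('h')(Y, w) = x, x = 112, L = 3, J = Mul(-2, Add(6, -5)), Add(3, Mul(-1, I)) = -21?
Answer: -12148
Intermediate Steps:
I = 24 (I = Add(3, Mul(-1, -21)) = Add(3, 21) = 24)
J = -2 (J = Mul(-2, 1) = -2)
Function('t')(q) = -18 (Function('t')(q) = Mul(3, Mul(-2, 3)) = Mul(3, -6) = -18)
Function('h')(Y, w) = 112
m = -1296 (m = Mul(Mul(-18, 3), 24) = Mul(-54, 24) = -1296)
Add(Function('h')(12, -222), Mul(-1, Add(13556, m))) = Add(112, Mul(-1, Add(13556, -1296))) = Add(112, Mul(-1, 12260)) = Add(112, -12260) = -12148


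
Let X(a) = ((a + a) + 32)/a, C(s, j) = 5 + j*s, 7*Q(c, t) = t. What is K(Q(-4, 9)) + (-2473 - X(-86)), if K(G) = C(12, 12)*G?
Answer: -687200/301 ≈ -2283.1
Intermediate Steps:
Q(c, t) = t/7
X(a) = (32 + 2*a)/a (X(a) = (2*a + 32)/a = (32 + 2*a)/a)
K(G) = 149*G (K(G) = (5 + 12*12)*G = (5 + 144)*G = 149*G)
K(Q(-4, 9)) + (-2473 - X(-86)) = 149*((⅐)*9) + (-2473 - (2 + 32/(-86))) = 149*(9/7) + (-2473 - (2 + 32*(-1/86))) = 1341/7 + (-2473 - (2 - 16/43)) = 1341/7 + (-2473 - 1*70/43) = 1341/7 + (-2473 - 70/43) = 1341/7 - 106409/43 = -687200/301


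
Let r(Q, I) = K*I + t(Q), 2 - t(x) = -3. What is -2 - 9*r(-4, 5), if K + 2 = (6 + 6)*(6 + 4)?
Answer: -5357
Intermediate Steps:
t(x) = 5 (t(x) = 2 - 1*(-3) = 2 + 3 = 5)
K = 118 (K = -2 + (6 + 6)*(6 + 4) = -2 + 12*10 = -2 + 120 = 118)
r(Q, I) = 5 + 118*I (r(Q, I) = 118*I + 5 = 5 + 118*I)
-2 - 9*r(-4, 5) = -2 - 9*(5 + 118*5) = -2 - 9*(5 + 590) = -2 - 9*595 = -2 - 5355 = -5357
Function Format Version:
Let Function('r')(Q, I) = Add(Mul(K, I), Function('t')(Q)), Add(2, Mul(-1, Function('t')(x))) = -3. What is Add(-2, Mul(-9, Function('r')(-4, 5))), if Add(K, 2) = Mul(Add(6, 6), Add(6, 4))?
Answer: -5357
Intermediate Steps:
Function('t')(x) = 5 (Function('t')(x) = Add(2, Mul(-1, -3)) = Add(2, 3) = 5)
K = 118 (K = Add(-2, Mul(Add(6, 6), Add(6, 4))) = Add(-2, Mul(12, 10)) = Add(-2, 120) = 118)
Function('r')(Q, I) = Add(5, Mul(118, I)) (Function('r')(Q, I) = Add(Mul(118, I), 5) = Add(5, Mul(118, I)))
Add(-2, Mul(-9, Function('r')(-4, 5))) = Add(-2, Mul(-9, Add(5, Mul(118, 5)))) = Add(-2, Mul(-9, Add(5, 590))) = Add(-2, Mul(-9, 595)) = Add(-2, -5355) = -5357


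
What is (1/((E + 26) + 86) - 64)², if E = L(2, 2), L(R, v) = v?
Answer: 53217025/12996 ≈ 4094.9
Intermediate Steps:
E = 2
(1/((E + 26) + 86) - 64)² = (1/((2 + 26) + 86) - 64)² = (1/(28 + 86) - 64)² = (1/114 - 64)² = (-7295/114)² = 53217025/12996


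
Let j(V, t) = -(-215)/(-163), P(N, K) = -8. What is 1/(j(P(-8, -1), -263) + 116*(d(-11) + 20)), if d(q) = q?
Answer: 163/169957 ≈ 0.00095907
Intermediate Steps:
j(V, t) = -215/163 (j(V, t) = -(-215)*(-1)/163 = -1*215/163 = -215/163)
1/(j(P(-8, -1), -263) + 116*(d(-11) + 20)) = 1/(-215/163 + 116*(-11 + 20)) = 1/(-215/163 + 116*9) = 1/(-215/163 + 1044) = 1/(169957/163) = 163/169957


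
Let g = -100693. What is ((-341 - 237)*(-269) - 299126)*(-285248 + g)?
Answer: 55438109004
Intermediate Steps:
((-341 - 237)*(-269) - 299126)*(-285248 + g) = ((-341 - 237)*(-269) - 299126)*(-285248 - 100693) = (-578*(-269) - 299126)*(-385941) = (155482 - 299126)*(-385941) = -143644*(-385941) = 55438109004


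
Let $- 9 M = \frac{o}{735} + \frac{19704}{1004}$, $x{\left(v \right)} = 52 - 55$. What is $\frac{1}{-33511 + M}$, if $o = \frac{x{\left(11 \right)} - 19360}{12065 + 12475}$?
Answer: $- \frac{40745357100}{1365506506687387} \approx -2.9839 \cdot 10^{-5}$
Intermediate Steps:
$x{\left(v \right)} = -3$ ($x{\left(v \right)} = 52 - 55 = -3$)
$o = - \frac{19363}{24540}$ ($o = \frac{-3 - 19360}{12065 + 12475} = - \frac{19363}{24540} \approx -0.78904$)
$M = - \frac{88844909287}{40745357100}$ ($M = - \frac{- \frac{19363}{24540 \cdot 735} + \frac{19704}{1004}}{9} = - \frac{\left(- \frac{19363}{24540}\right) \frac{1}{735} + 19704 \cdot \frac{1}{1004}}{9} = - \frac{- \frac{19363}{18036900} + \frac{4926}{251}}{9} = \left(- \frac{1}{9}\right) \frac{88844909287}{4527261900} = - \frac{88844909287}{40745357100} \approx -2.1805$)
$\frac{1}{-33511 + M} = \frac{1}{-33511 - \frac{88844909287}{40745357100}} = \frac{1}{- \frac{1365506506687387}{40745357100}} = - \frac{40745357100}{1365506506687387}$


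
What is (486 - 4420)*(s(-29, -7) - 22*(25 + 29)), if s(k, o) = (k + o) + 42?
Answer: 4649988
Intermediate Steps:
s(k, o) = 42 + k + o
(486 - 4420)*(s(-29, -7) - 22*(25 + 29)) = (486 - 4420)*((42 - 29 - 7) - 22*(25 + 29)) = -3934*(6 - 22*54) = -3934*(6 - 1188) = -3934*(-1182) = 4649988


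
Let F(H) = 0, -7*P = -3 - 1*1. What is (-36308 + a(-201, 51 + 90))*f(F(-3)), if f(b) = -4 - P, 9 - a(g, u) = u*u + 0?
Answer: 1797760/7 ≈ 2.5682e+5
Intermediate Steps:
P = 4/7 (P = -(-3 - 1*1)/7 = -(-3 - 1)/7 = -1/7*(-4) = 4/7 ≈ 0.57143)
a(g, u) = 9 - u**2 (a(g, u) = 9 - (u*u + 0) = 9 - (u**2 + 0) = 9 - u**2)
f(b) = -32/7 (f(b) = -4 - 1*4/7 = -4 - 4/7 = -32/7)
(-36308 + a(-201, 51 + 90))*f(F(-3)) = (-36308 + (9 - (51 + 90)**2))*(-32/7) = (-36308 + (9 - 1*141**2))*(-32/7) = (-36308 + (9 - 1*19881))*(-32/7) = (-36308 + (9 - 19881))*(-32/7) = (-36308 - 19872)*(-32/7) = -56180*(-32/7) = 1797760/7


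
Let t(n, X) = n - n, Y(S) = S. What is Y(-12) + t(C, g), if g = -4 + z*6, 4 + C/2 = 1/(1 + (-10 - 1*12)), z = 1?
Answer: -12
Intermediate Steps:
C = -170/21 (C = -8 + 2/(1 + (-10 - 1*12)) = -8 + 2/(1 + (-10 - 12)) = -8 + 2/(1 - 22) = -8 + 2/(-21) = -8 + 2*(-1/21) = -8 - 2/21 = -170/21 ≈ -8.0952)
g = 2 (g = -4 + 1*6 = -4 + 6 = 2)
t(n, X) = 0
Y(-12) + t(C, g) = -12 + 0 = -12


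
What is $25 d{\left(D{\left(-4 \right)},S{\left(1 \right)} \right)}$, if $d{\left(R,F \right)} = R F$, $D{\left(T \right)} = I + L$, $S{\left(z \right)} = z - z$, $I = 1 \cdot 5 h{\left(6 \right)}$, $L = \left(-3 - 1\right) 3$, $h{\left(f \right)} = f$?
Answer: $0$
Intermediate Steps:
$L = -12$ ($L = \left(-4\right) 3 = -12$)
$I = 30$ ($I = 1 \cdot 5 \cdot 6 = 5 \cdot 6 = 30$)
$S{\left(z \right)} = 0$
$D{\left(T \right)} = 18$ ($D{\left(T \right)} = 30 - 12 = 18$)
$d{\left(R,F \right)} = F R$
$25 d{\left(D{\left(-4 \right)},S{\left(1 \right)} \right)} = 25 \cdot 0 \cdot 18 = 25 \cdot 0 = 0$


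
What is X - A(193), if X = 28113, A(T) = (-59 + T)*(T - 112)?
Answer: 17259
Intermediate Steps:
A(T) = (-112 + T)*(-59 + T) (A(T) = (-59 + T)*(-112 + T) = (-112 + T)*(-59 + T))
X - A(193) = 28113 - (6608 + 193² - 171*193) = 28113 - (6608 + 37249 - 33003) = 28113 - 1*10854 = 28113 - 10854 = 17259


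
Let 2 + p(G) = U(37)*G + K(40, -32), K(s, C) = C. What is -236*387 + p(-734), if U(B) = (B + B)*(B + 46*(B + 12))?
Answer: -124529322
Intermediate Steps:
U(B) = 2*B*(552 + 47*B) (U(B) = (2*B)*(B + 46*(12 + B)) = (2*B)*(B + (552 + 46*B)) = (2*B)*(552 + 47*B) = 2*B*(552 + 47*B))
p(G) = -34 + 169534*G (p(G) = -2 + ((2*37*(552 + 47*37))*G - 32) = -2 + ((2*37*(552 + 1739))*G - 32) = -2 + ((2*37*2291)*G - 32) = -2 + (169534*G - 32) = -2 + (-32 + 169534*G) = -34 + 169534*G)
-236*387 + p(-734) = -236*387 + (-34 + 169534*(-734)) = -91332 + (-34 - 124437956) = -91332 - 124437990 = -124529322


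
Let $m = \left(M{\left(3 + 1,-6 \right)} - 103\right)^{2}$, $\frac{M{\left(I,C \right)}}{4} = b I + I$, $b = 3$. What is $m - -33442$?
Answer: $34963$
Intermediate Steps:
$M{\left(I,C \right)} = 16 I$ ($M{\left(I,C \right)} = 4 \left(3 I + I\right) = 4 \cdot 4 I = 16 I$)
$m = 1521$ ($m = \left(16 \left(3 + 1\right) - 103\right)^{2} = \left(16 \cdot 4 - 103\right)^{2} = \left(64 - 103\right)^{2} = \left(-39\right)^{2} = 1521$)
$m - -33442 = 1521 - -33442 = 1521 + 33442 = 34963$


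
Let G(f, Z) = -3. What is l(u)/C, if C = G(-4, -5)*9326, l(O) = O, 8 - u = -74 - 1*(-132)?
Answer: 25/13989 ≈ 0.0017871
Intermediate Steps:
u = -50 (u = 8 - (-74 - 1*(-132)) = 8 - (-74 + 132) = 8 - 1*58 = 8 - 58 = -50)
C = -27978 (C = -3*9326 = -27978)
l(u)/C = -50/(-27978) = -50*(-1/27978) = 25/13989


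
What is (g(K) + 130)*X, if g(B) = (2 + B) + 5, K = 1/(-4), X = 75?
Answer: 41025/4 ≈ 10256.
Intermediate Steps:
K = -1/4 ≈ -0.25000
g(B) = 7 + B
(g(K) + 130)*X = ((7 - 1/4) + 130)*75 = (27/4 + 130)*75 = (547/4)*75 = 41025/4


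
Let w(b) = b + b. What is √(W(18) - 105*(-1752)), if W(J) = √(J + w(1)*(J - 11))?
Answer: 2*√(45990 + √2) ≈ 428.91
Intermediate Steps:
w(b) = 2*b
W(J) = √(-22 + 3*J) (W(J) = √(J + (2*1)*(J - 11)) = √(J + 2*(-11 + J)) = √(J + (-22 + 2*J)) = √(-22 + 3*J))
√(W(18) - 105*(-1752)) = √(√(-22 + 3*18) - 105*(-1752)) = √(√(-22 + 54) + 183960) = √(√32 + 183960) = √(4*√2 + 183960) = √(183960 + 4*√2)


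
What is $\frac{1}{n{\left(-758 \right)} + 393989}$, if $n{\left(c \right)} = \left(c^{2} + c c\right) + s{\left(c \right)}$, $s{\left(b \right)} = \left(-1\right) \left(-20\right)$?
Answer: $\frac{1}{1543137} \approx 6.4803 \cdot 10^{-7}$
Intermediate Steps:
$s{\left(b \right)} = 20$
$n{\left(c \right)} = 20 + 2 c^{2}$ ($n{\left(c \right)} = \left(c^{2} + c c\right) + 20 = \left(c^{2} + c^{2}\right) + 20 = 2 c^{2} + 20 = 20 + 2 c^{2}$)
$\frac{1}{n{\left(-758 \right)} + 393989} = \frac{1}{\left(20 + 2 \left(-758\right)^{2}\right) + 393989} = \frac{1}{\left(20 + 2 \cdot 574564\right) + 393989} = \frac{1}{\left(20 + 1149128\right) + 393989} = \frac{1}{1149148 + 393989} = \frac{1}{1543137}$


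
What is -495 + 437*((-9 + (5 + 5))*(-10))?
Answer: -4865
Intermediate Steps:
-495 + 437*((-9 + (5 + 5))*(-10)) = -495 + 437*((-9 + 10)*(-10)) = -495 + 437*(1*(-10)) = -495 + 437*(-10) = -495 - 4370 = -4865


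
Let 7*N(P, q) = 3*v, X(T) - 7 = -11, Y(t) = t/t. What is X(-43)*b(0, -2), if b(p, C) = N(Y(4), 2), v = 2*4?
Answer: -96/7 ≈ -13.714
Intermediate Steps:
Y(t) = 1
v = 8
X(T) = -4 (X(T) = 7 - 11 = -4)
N(P, q) = 24/7 (N(P, q) = (3*8)/7 = (⅐)*24 = 24/7)
b(p, C) = 24/7
X(-43)*b(0, -2) = -4*24/7 = -96/7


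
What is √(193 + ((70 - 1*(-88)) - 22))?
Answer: √329 ≈ 18.138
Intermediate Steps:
√(193 + ((70 - 1*(-88)) - 22)) = √(193 + ((70 + 88) - 22)) = √(193 + (158 - 22)) = √(193 + 136) = √329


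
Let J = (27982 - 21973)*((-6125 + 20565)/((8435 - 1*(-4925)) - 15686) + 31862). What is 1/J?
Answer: 1163/222623150574 ≈ 5.2241e-9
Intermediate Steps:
J = 222623150574/1163 (J = 6009*(14440/((8435 + 4925) - 15686) + 31862) = 6009*(14440/(13360 - 15686) + 31862) = 6009*(14440/(-2326) + 31862) = 6009*(14440*(-1/2326) + 31862) = 6009*(-7220/1163 + 31862) = 6009*(37048286/1163) = 222623150574/1163 ≈ 1.9142e+8)
1/J = 1/(222623150574/1163) = 1163/222623150574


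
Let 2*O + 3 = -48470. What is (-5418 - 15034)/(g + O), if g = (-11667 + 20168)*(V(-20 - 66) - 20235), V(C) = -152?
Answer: 40904/346668247 ≈ 0.00011799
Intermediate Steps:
O = -48473/2 (O = -3/2 + (½)*(-48470) = -3/2 - 24235 = -48473/2 ≈ -24237.)
g = -173309887 (g = (-11667 + 20168)*(-152 - 20235) = 8501*(-20387) = -173309887)
(-5418 - 15034)/(g + O) = (-5418 - 15034)/(-173309887 - 48473/2) = -20452/(-346668247/2) = -20452*(-2/346668247) = 40904/346668247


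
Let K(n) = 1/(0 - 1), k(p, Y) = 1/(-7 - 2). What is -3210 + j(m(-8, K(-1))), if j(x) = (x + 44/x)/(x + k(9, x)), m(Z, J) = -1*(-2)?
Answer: -54354/17 ≈ -3197.3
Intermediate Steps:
k(p, Y) = -1/9 (k(p, Y) = 1/(-9) = -1/9)
K(n) = -1 (K(n) = 1/(-1) = -1)
m(Z, J) = 2
j(x) = (x + 44/x)/(-1/9 + x) (j(x) = (x + 44/x)/(x - 1/9) = (x + 44/x)/(-1/9 + x))
-3210 + j(m(-8, K(-1))) = -3210 + 9*(44 + 2**2)/(2*(-1 + 9*2)) = -3210 + 9*(1/2)*(44 + 4)/(-1 + 18) = -3210 + 9*(1/2)*48/17 = -3210 + 9*(1/2)*(1/17)*48 = -3210 + 216/17 = -54354/17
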